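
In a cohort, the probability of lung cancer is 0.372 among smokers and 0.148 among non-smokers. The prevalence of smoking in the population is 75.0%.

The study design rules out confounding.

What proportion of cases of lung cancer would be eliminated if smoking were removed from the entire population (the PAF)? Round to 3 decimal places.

Let p₁ = 0.372, p₀ = 0.148.
Overall risk P(Y=1) = π·p₁ + (1−π)·p₀ = 0.75×0.372 + 0.25×0.148 = 0.316.
Under exogeneity, PAF = [P(Y=1) − p₀] / P(Y=1).
PAF = (0.316 − 0.148) / 0.316 ≈ 0.5316

PAF ≈ 0.532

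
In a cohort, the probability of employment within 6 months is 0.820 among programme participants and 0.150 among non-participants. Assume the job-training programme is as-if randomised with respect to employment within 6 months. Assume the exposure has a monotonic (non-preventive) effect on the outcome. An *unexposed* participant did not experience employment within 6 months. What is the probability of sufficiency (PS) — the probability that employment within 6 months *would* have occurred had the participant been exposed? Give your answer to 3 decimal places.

Let p₁ = 0.82, p₀ = 0.15.
Under exogeneity and monotonicity, PS = (p₁ − p₀) / (1 − p₀).
PS = (0.82 − 0.15) / (1 − 0.15) = 0.67 / 0.85 ≈ 0.7882

PS ≈ 0.788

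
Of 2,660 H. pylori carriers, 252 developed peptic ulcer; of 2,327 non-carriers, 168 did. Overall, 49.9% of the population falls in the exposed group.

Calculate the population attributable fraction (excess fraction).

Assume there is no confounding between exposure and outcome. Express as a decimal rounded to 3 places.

p₁ = P(outcome | exposed) = 252/2660 = 0.094737
p₀ = P(outcome | unexposed) = 168/2327 = 0.072196
Overall risk P(Y=1) = π·p₁ + (1−π)·p₀ = 0.499×0.094737 + 0.501×0.072196 = 0.083444.
Under exogeneity, PAF = [P(Y=1) − p₀] / P(Y=1).
PAF = (0.083444 − 0.072196) / 0.083444 ≈ 0.1348

PAF ≈ 0.135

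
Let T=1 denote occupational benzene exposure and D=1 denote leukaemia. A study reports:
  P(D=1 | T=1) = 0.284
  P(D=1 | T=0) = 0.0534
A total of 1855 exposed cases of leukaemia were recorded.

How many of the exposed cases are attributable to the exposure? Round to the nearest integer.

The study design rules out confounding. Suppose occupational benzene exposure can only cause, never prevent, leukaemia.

about 1506 cases

Let p₁ = 0.284, p₀ = 0.0534.
PN = (p₁ − p₀)/p₁ = (0.284 − 0.0534) / 0.284 ≈ 0.81197.
Attributable cases ≈ PN × (exposed cases) = 0.81197 × 1855 ≈ 1506.21.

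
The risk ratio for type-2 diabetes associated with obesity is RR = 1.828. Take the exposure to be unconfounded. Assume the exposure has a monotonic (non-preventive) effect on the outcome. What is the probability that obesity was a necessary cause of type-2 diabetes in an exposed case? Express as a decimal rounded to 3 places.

PN ≈ 0.453

Under exogeneity and monotonicity, PN = (RR − 1) / RR = 1 − 1/RR.
PN = (1.828 − 1) / 1.828 = 0.828 / 1.828 ≈ 0.4530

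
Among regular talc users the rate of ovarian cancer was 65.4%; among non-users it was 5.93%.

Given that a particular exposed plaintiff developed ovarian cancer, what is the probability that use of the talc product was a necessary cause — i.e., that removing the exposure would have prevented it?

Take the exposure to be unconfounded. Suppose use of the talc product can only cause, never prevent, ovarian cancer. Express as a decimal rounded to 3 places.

p₁ = 0.654, p₀ = 0.0593.
Under exogeneity and monotonicity, PN = (p₁ − p₀) / p₁.
PN = (0.654 − 0.0593) / 0.654 = 0.5947 / 0.654 ≈ 0.9093

PN ≈ 0.909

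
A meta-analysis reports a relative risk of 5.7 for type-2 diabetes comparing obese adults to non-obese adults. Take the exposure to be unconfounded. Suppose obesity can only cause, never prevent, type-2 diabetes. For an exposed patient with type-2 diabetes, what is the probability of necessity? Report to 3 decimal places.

PN ≈ 0.825

Under exogeneity and monotonicity, PN = (RR − 1) / RR = 1 − 1/RR.
PN = (5.7 − 1) / 5.7 = 4.7 / 5.7 ≈ 0.8246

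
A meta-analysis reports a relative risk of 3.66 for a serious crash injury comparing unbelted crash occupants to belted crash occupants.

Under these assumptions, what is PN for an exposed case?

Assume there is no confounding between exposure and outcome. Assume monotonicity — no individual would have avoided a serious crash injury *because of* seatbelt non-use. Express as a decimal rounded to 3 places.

Under exogeneity and monotonicity, PN = (RR − 1) / RR = 1 − 1/RR.
PN = (3.66 − 1) / 3.66 = 2.66 / 3.66 ≈ 0.7268

PN ≈ 0.727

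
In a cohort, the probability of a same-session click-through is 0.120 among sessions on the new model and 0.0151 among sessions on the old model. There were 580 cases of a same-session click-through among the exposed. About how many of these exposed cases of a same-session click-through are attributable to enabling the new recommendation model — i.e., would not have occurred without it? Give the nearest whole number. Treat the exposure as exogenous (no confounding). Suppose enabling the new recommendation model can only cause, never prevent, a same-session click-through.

Let p₁ = 0.12, p₀ = 0.0151.
PN = (p₁ − p₀)/p₁ = (0.12 − 0.0151) / 0.12 ≈ 0.87417.
Attributable cases ≈ PN × (exposed cases) = 0.87417 × 580 ≈ 507.02.

about 507 cases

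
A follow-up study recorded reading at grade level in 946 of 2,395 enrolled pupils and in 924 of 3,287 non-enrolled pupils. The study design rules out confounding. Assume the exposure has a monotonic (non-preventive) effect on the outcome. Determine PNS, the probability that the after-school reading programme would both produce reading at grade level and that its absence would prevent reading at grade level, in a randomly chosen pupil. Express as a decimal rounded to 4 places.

p₁ = P(outcome | exposed) = 946/2395 = 0.39499
p₀ = P(outcome | unexposed) = 924/3287 = 0.28111
Under exogeneity and monotonicity, PNS = p₁ − p₀.
PNS = 0.39499 − 0.28111 = 0.11388

PNS ≈ 0.1139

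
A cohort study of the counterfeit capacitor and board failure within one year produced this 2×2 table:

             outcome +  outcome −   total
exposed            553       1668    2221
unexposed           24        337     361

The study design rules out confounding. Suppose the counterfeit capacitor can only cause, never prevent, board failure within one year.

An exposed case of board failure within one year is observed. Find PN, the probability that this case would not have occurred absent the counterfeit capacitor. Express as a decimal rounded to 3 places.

PN ≈ 0.733

p₁ = P(outcome | exposed) = 553/2221 = 0.24899
p₀ = P(outcome | unexposed) = 24/361 = 0.066482
Under exogeneity and monotonicity, PN = (p₁ − p₀) / p₁.
PN = (0.24899 − 0.066482) / 0.24899 = 0.1825 / 0.24899 ≈ 0.7330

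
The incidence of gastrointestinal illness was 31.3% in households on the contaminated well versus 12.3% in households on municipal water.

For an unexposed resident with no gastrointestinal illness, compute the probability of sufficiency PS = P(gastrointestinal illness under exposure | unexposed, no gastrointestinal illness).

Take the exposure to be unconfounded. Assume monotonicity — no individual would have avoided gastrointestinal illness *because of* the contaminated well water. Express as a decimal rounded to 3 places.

p₁ = 0.313, p₀ = 0.123.
Under exogeneity and monotonicity, PS = (p₁ − p₀) / (1 − p₀).
PS = (0.313 − 0.123) / (1 − 0.123) = 0.19 / 0.877 ≈ 0.2166

PS ≈ 0.217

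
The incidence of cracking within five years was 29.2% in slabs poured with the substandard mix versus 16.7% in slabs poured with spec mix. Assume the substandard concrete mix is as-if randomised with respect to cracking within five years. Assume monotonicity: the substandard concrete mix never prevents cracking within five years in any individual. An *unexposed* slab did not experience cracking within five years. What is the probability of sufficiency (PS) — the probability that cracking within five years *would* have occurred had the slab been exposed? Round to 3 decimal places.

PS ≈ 0.150

p₁ = 0.292, p₀ = 0.167.
Under exogeneity and monotonicity, PS = (p₁ − p₀) / (1 − p₀).
PS = (0.292 − 0.167) / (1 − 0.167) = 0.125 / 0.833 ≈ 0.1501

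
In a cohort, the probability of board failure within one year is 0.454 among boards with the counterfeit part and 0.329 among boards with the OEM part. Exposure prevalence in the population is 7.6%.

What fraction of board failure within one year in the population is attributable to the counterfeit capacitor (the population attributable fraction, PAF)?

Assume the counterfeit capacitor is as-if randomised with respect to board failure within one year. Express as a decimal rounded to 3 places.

PAF ≈ 0.028

Let p₁ = 0.454, p₀ = 0.329.
Overall risk P(Y=1) = π·p₁ + (1−π)·p₀ = 0.076×0.454 + 0.924×0.329 = 0.3385.
Under exogeneity, PAF = [P(Y=1) − p₀] / P(Y=1).
PAF = (0.3385 − 0.329) / 0.3385 ≈ 0.0281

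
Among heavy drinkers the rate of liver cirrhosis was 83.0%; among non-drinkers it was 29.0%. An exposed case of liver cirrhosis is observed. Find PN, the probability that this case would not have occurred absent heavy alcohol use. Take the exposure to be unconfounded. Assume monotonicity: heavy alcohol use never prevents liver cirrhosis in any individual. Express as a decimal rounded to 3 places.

PN ≈ 0.651

p₁ = 0.83, p₀ = 0.29.
Under exogeneity and monotonicity, PN = (p₁ − p₀) / p₁.
PN = (0.83 − 0.29) / 0.83 = 0.54 / 0.83 ≈ 0.6506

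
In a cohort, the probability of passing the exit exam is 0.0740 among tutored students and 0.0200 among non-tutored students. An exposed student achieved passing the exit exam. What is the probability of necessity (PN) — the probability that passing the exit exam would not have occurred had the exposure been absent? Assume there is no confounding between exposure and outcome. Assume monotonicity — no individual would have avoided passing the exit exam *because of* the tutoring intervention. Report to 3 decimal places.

Let p₁ = 0.074, p₀ = 0.02.
Under exogeneity and monotonicity, PN = (p₁ − p₀) / p₁.
PN = (0.074 − 0.02) / 0.074 = 0.054 / 0.074 ≈ 0.7297

PN ≈ 0.730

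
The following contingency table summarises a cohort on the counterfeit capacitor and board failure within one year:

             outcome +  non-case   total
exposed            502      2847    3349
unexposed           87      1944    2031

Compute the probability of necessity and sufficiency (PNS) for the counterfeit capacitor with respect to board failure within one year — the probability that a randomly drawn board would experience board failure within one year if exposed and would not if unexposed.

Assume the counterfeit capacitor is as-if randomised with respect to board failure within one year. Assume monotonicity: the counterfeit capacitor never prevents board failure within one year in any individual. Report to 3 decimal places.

p₁ = P(outcome | exposed) = 502/3349 = 0.1499
p₀ = P(outcome | unexposed) = 87/2031 = 0.042836
Under exogeneity and monotonicity, PNS = p₁ − p₀.
PNS = 0.1499 − 0.042836 = 0.10706

PNS ≈ 0.107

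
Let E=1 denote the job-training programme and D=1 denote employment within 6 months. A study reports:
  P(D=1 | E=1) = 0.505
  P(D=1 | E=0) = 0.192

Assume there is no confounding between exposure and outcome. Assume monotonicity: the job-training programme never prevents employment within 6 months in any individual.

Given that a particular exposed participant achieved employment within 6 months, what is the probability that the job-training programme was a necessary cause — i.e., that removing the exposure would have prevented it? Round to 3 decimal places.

PN ≈ 0.620

Let p₁ = 0.505, p₀ = 0.192.
Under exogeneity and monotonicity, PN = (p₁ − p₀) / p₁.
PN = (0.505 − 0.192) / 0.505 = 0.313 / 0.505 ≈ 0.6198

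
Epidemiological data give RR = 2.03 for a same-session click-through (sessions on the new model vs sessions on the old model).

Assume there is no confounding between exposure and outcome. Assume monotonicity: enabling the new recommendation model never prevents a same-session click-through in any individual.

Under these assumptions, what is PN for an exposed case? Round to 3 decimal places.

Under exogeneity and monotonicity, PN = (RR − 1) / RR = 1 − 1/RR.
PN = (2.03 − 1) / 2.03 = 1.03 / 2.03 ≈ 0.5074

PN ≈ 0.507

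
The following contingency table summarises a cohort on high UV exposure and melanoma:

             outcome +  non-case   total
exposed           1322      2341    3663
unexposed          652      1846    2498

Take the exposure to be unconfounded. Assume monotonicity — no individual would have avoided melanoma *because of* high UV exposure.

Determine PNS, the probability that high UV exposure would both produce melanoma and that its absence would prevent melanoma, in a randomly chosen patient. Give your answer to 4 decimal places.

PNS ≈ 0.0999

p₁ = P(outcome | exposed) = 1322/3663 = 0.36091
p₀ = P(outcome | unexposed) = 652/2498 = 0.26101
Under exogeneity and monotonicity, PNS = p₁ − p₀.
PNS = 0.36091 − 0.26101 = 0.099898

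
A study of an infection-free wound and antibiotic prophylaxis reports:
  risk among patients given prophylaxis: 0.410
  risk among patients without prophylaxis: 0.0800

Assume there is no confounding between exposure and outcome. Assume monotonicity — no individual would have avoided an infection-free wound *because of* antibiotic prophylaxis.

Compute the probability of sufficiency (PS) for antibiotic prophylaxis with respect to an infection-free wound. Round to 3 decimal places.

Let p₁ = 0.41, p₀ = 0.08.
Under exogeneity and monotonicity, PS = (p₁ − p₀) / (1 − p₀).
PS = (0.41 − 0.08) / (1 − 0.08) = 0.33 / 0.92 ≈ 0.3587

PS ≈ 0.359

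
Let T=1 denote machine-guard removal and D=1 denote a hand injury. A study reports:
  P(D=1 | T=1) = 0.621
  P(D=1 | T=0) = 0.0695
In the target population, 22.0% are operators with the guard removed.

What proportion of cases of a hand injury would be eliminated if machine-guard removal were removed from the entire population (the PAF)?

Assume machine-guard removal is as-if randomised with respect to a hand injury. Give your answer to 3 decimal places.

Let p₁ = 0.621, p₀ = 0.0695.
Overall risk P(Y=1) = π·p₁ + (1−π)·p₀ = 0.22×0.621 + 0.78×0.0695 = 0.19083.
Under exogeneity, PAF = [P(Y=1) − p₀] / P(Y=1).
PAF = (0.19083 − 0.0695) / 0.19083 ≈ 0.6358

PAF ≈ 0.636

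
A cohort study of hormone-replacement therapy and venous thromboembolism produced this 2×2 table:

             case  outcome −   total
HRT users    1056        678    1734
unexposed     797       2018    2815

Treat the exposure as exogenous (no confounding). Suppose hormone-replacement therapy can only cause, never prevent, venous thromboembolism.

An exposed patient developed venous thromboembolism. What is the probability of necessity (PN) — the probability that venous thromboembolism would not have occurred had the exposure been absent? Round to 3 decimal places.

PN ≈ 0.535

p₁ = P(outcome | exposed) = 1056/1734 = 0.609
p₀ = P(outcome | unexposed) = 797/2815 = 0.28313
Under exogeneity and monotonicity, PN = (p₁ − p₀)/p₁.
PN = (0.609 − 0.28313) / 0.609 ≈ 0.5351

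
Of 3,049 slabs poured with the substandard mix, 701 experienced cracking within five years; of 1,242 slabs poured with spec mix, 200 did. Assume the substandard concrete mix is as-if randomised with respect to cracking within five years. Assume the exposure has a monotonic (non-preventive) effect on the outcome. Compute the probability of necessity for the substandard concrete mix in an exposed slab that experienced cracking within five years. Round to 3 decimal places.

PN ≈ 0.300

p₁ = P(outcome | exposed) = 701/3049 = 0.22991
p₀ = P(outcome | unexposed) = 200/1242 = 0.16103
Under exogeneity and monotonicity, PN = (p₁ − p₀) / p₁.
PN = (0.22991 − 0.16103) / 0.22991 = 0.068881 / 0.22991 ≈ 0.2996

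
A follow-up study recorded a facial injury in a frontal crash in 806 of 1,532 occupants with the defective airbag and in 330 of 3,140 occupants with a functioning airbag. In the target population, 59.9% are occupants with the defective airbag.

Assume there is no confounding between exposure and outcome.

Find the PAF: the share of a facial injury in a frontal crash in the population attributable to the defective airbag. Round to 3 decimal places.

p₁ = P(outcome | exposed) = 806/1532 = 0.52611
p₀ = P(outcome | unexposed) = 330/3140 = 0.1051
Overall risk P(Y=1) = π·p₁ + (1−π)·p₀ = 0.599×0.52611 + 0.401×0.1051 = 0.35728.
Under exogeneity, PAF = [P(Y=1) − p₀] / P(Y=1).
PAF = (0.35728 − 0.1051) / 0.35728 ≈ 0.7058

PAF ≈ 0.706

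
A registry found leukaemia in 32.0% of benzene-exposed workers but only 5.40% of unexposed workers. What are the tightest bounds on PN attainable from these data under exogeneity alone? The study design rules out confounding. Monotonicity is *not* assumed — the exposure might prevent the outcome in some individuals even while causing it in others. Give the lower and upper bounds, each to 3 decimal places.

0.831 ≤ PN ≤ 1.000

p₁ = 0.32, p₀ = 0.054.
Under exogeneity alone the bounds on PN are max{0,(p₁−p₀)/p₁} ≤ PN ≤ min{1,(1−p₀)/p₁}.
  lower = (p₁ − p₀)/p₁ = 0.266 / 0.32 ≈ 0.8313
  upper = min{1, (1 − p₀)/p₁} = 0.946 / 0.32 ≈ 2.9562 → capped at 1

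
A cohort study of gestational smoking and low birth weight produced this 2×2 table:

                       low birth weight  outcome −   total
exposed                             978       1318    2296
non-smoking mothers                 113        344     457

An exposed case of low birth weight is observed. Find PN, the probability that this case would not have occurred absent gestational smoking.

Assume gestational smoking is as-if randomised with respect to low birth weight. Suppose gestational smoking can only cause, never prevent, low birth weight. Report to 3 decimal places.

p₁ = P(outcome | exposed) = 978/2296 = 0.42596
p₀ = P(outcome | unexposed) = 113/457 = 0.24726
Under exogeneity and monotonicity, PN = (p₁ − p₀)/p₁.
PN = (0.42596 − 0.24726) / 0.42596 ≈ 0.4195

PN ≈ 0.420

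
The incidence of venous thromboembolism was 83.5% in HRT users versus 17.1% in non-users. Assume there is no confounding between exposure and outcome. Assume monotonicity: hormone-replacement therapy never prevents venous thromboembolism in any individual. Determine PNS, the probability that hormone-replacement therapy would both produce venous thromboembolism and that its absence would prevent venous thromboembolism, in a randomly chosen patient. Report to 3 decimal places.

p₁ = 0.835, p₀ = 0.171.
Under exogeneity and monotonicity, PNS = p₁ − p₀.
PNS = 0.835 − 0.171 = 0.664

PNS ≈ 0.664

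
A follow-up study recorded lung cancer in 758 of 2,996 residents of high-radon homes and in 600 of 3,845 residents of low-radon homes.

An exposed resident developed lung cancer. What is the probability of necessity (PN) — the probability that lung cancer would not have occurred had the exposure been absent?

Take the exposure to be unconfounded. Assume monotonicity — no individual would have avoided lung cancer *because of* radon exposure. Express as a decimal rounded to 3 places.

PN ≈ 0.383

p₁ = P(outcome | exposed) = 758/2996 = 0.253
p₀ = P(outcome | unexposed) = 600/3845 = 0.15605
Under exogeneity and monotonicity, PN = (p₁ − p₀) / p₁.
PN = (0.253 − 0.15605) / 0.253 = 0.096957 / 0.253 ≈ 0.3832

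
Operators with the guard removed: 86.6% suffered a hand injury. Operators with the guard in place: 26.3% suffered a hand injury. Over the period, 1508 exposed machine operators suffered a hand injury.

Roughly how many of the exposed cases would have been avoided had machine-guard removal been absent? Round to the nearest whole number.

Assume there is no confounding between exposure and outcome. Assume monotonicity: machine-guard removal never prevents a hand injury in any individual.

p₁ = 0.866, p₀ = 0.263.
PN = (p₁ − p₀)/p₁ = (0.866 − 0.263) / 0.866 ≈ 0.69630.
Attributable cases ≈ PN × (exposed cases) = 0.69630 × 1508 ≈ 1050.03.

about 1050 cases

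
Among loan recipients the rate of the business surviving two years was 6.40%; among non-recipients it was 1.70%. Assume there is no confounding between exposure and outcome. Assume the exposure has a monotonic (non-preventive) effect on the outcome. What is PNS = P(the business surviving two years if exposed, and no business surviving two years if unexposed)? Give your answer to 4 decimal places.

PNS ≈ 0.0470

p₁ = 0.064, p₀ = 0.017.
Under exogeneity and monotonicity, PNS = p₁ − p₀.
PNS = 0.064 − 0.017 = 0.047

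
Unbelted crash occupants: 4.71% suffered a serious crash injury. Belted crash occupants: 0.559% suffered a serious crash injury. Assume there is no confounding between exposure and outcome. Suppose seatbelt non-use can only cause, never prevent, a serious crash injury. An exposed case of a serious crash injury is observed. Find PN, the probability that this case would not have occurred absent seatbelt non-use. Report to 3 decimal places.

PN ≈ 0.881

p₁ = 0.0471, p₀ = 0.00559.
Under exogeneity and monotonicity, PN = (p₁ − p₀) / p₁.
PN = (0.0471 − 0.00559) / 0.0471 = 0.04151 / 0.0471 ≈ 0.8813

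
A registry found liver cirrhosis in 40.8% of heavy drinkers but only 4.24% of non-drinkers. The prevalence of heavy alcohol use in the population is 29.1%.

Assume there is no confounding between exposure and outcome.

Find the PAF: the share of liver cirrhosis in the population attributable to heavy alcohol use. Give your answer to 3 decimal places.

p₁ = 0.408, p₀ = 0.0424.
Overall risk P(Y=1) = π·p₁ + (1−π)·p₀ = 0.291×0.408 + 0.709×0.0424 = 0.14879.
Under exogeneity, PAF = [P(Y=1) − p₀] / P(Y=1).
PAF = (0.14879 − 0.0424) / 0.14879 ≈ 0.7150

PAF ≈ 0.715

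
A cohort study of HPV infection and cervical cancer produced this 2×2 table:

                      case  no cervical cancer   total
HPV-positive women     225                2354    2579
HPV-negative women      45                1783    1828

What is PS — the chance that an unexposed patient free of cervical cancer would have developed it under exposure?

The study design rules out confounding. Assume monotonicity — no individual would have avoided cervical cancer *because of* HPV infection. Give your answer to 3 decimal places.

PS ≈ 0.064

p₁ = P(outcome | exposed) = 225/2579 = 0.087243
p₀ = P(outcome | unexposed) = 45/1828 = 0.024617
Under exogeneity and monotonicity, PS = (p₁ − p₀) / (1 − p₀).
PS = (0.087243 − 0.024617) / (1 − 0.024617) = 0.062626 / 0.97538 ≈ 0.0642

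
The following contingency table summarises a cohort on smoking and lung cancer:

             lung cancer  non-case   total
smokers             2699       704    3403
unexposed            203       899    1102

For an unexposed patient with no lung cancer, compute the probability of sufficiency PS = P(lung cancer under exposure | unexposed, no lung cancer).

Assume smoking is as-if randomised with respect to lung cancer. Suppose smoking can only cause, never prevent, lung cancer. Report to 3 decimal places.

PS ≈ 0.746

p₁ = P(outcome | exposed) = 2699/3403 = 0.79312
p₀ = P(outcome | unexposed) = 203/1102 = 0.18421
Under exogeneity and monotonicity, PS = (p₁ − p₀)/(1 − p₀).
PS = (0.79312 − 0.18421) / 0.81579 ≈ 0.7464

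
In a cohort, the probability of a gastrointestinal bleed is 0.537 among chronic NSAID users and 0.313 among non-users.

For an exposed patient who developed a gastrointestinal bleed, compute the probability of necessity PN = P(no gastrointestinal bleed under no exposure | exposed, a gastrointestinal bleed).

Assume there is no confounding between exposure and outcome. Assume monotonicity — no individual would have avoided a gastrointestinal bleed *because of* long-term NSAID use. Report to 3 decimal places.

PN ≈ 0.417

Let p₁ = 0.537, p₀ = 0.313.
Under exogeneity and monotonicity, PN = (p₁ − p₀) / p₁.
PN = (0.537 − 0.313) / 0.537 = 0.224 / 0.537 ≈ 0.4171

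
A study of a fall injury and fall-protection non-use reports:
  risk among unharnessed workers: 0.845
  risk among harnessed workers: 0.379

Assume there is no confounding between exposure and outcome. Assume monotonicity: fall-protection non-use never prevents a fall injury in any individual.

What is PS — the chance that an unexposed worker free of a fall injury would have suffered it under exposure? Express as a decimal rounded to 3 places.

PS ≈ 0.750

Let p₁ = 0.845, p₀ = 0.379.
Under exogeneity and monotonicity, PS = (p₁ − p₀) / (1 − p₀).
PS = (0.845 − 0.379) / (1 − 0.379) = 0.466 / 0.621 ≈ 0.7504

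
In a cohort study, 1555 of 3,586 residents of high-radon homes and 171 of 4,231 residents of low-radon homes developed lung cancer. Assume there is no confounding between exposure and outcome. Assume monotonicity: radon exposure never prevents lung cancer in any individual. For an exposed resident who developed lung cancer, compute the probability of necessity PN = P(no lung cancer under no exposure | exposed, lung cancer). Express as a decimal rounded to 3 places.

PN ≈ 0.907

p₁ = P(outcome | exposed) = 1555/3586 = 0.43363
p₀ = P(outcome | unexposed) = 171/4231 = 0.040416
Under exogeneity and monotonicity, PN = (p₁ − p₀) / p₁.
PN = (0.43363 − 0.040416) / 0.43363 = 0.39321 / 0.43363 ≈ 0.9068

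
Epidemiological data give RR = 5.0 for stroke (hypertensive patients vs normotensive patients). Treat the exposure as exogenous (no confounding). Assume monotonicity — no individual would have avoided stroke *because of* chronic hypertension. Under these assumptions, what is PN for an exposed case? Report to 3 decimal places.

Under exogeneity and monotonicity, PN = (RR − 1) / RR = 1 − 1/RR.
PN = (5.0 − 1) / 5.0 = 4 / 5.0 ≈ 0.8000

PN ≈ 0.800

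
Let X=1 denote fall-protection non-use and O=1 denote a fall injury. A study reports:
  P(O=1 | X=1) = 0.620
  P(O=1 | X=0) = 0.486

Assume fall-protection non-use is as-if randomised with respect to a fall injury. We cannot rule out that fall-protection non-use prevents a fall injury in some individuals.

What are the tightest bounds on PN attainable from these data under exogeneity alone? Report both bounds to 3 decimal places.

0.216 ≤ PN ≤ 0.829

Let p₁ = 0.62, p₀ = 0.486.
Under exogeneity alone the bounds on PN are max{0,(p₁−p₀)/p₁} ≤ PN ≤ min{1,(1−p₀)/p₁}.
  lower = (p₁ − p₀)/p₁ = 0.134 / 0.62 ≈ 0.2161
  upper = min{1, (1 − p₀)/p₁} = 0.514 / 0.62 ≈ 0.8290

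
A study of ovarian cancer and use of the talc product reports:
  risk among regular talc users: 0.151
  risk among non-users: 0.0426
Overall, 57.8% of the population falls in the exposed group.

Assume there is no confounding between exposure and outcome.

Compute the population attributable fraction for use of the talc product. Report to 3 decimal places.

PAF ≈ 0.595

Let p₁ = 0.151, p₀ = 0.0426.
Overall risk P(Y=1) = π·p₁ + (1−π)·p₀ = 0.578×0.151 + 0.422×0.0426 = 0.10526.
Under exogeneity, PAF = [P(Y=1) − p₀] / P(Y=1).
PAF = (0.10526 − 0.0426) / 0.10526 ≈ 0.5953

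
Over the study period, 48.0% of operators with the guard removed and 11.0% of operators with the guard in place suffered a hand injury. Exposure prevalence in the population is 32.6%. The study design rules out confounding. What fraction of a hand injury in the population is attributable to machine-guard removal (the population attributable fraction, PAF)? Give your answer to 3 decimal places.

PAF ≈ 0.523

p₁ = 0.48, p₀ = 0.11.
Overall risk P(Y=1) = π·p₁ + (1−π)·p₀ = 0.326×0.48 + 0.674×0.11 = 0.23062.
Under exogeneity, PAF = [P(Y=1) − p₀] / P(Y=1).
PAF = (0.23062 − 0.11) / 0.23062 ≈ 0.5230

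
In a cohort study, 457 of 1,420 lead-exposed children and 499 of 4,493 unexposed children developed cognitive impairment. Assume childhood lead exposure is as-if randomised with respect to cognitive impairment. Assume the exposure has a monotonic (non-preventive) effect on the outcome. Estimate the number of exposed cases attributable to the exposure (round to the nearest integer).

p₁ = P(outcome | exposed) = 457/1420 = 0.32183
p₀ = P(outcome | unexposed) = 499/4493 = 0.11106
PN = (p₁ − p₀)/p₁ = (0.32183 − 0.11106) / 0.32183 ≈ 0.65491.
Attributable cases ≈ PN × (exposed cases) = 0.65491 × 457 ≈ 299.29.

about 299 cases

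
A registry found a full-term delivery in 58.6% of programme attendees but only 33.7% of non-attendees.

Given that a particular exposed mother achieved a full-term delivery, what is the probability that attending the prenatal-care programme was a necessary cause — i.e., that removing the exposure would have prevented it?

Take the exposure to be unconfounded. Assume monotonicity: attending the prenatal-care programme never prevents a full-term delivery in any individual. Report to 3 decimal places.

p₁ = 0.586, p₀ = 0.337.
Under exogeneity and monotonicity, PN = (p₁ − p₀) / p₁.
PN = (0.586 − 0.337) / 0.586 = 0.249 / 0.586 ≈ 0.4249

PN ≈ 0.425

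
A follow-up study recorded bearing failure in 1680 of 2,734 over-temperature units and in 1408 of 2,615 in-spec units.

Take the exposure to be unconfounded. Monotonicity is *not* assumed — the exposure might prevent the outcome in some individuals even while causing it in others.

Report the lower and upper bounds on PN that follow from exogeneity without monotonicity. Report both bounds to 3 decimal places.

p₁ = P(outcome | exposed) = 1680/2734 = 0.61448
p₀ = P(outcome | unexposed) = 1408/2615 = 0.53843
Under exogeneity alone the bounds on PN are max{0,(p₁−p₀)/p₁} ≤ PN ≤ min{1,(1−p₀)/p₁}.
  lower = (p₁ − p₀)/p₁ = 0.076052 / 0.61448 ≈ 0.1238
  upper = min{1, (1 − p₀)/p₁} = 0.46157 / 0.61448 ≈ 0.7511

0.124 ≤ PN ≤ 0.751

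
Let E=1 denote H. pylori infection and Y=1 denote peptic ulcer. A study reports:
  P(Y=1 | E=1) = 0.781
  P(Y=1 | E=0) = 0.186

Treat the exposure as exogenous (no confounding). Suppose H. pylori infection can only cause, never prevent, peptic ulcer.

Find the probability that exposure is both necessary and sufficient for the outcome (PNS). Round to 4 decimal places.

Let p₁ = 0.781, p₀ = 0.186.
Under exogeneity and monotonicity, PNS = p₁ − p₀.
PNS = 0.781 − 0.186 = 0.595

PNS ≈ 0.5950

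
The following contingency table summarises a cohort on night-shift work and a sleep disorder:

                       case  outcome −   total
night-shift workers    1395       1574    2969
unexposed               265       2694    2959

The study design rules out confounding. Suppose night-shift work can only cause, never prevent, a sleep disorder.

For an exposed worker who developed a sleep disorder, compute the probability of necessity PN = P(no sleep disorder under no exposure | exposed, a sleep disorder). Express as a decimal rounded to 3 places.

PN ≈ 0.809

p₁ = P(outcome | exposed) = 1395/2969 = 0.46986
p₀ = P(outcome | unexposed) = 265/2959 = 0.089557
Under exogeneity and monotonicity, PN = (p₁ − p₀)/p₁.
PN = (0.46986 − 0.089557) / 0.46986 ≈ 0.8094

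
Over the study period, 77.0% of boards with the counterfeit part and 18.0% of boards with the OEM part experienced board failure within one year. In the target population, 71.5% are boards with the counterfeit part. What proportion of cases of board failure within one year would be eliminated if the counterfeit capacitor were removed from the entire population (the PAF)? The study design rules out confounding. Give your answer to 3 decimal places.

p₁ = 0.77, p₀ = 0.18.
Overall risk P(Y=1) = π·p₁ + (1−π)·p₀ = 0.715×0.77 + 0.285×0.18 = 0.60185.
Under exogeneity, PAF = [P(Y=1) − p₀] / P(Y=1).
PAF = (0.60185 − 0.18) / 0.60185 ≈ 0.7009

PAF ≈ 0.701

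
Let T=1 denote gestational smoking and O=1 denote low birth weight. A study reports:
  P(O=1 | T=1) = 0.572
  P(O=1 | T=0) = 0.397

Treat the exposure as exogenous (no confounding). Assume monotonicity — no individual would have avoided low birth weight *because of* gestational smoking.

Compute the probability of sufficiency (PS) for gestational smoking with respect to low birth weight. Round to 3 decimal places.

PS ≈ 0.290

Let p₁ = 0.572, p₀ = 0.397.
Under exogeneity and monotonicity, PS = (p₁ − p₀) / (1 − p₀).
PS = (0.572 − 0.397) / (1 − 0.397) = 0.175 / 0.603 ≈ 0.2902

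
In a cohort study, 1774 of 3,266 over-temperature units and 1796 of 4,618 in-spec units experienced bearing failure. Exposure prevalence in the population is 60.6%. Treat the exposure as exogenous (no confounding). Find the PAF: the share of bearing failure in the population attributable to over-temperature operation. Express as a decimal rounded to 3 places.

p₁ = P(outcome | exposed) = 1774/3266 = 0.54317
p₀ = P(outcome | unexposed) = 1796/4618 = 0.38891
Overall risk P(Y=1) = π·p₁ + (1−π)·p₀ = 0.606×0.54317 + 0.394×0.38891 = 0.48239.
Under exogeneity, PAF = [P(Y=1) − p₀] / P(Y=1).
PAF = (0.48239 − 0.38891) / 0.48239 ≈ 0.1938

PAF ≈ 0.194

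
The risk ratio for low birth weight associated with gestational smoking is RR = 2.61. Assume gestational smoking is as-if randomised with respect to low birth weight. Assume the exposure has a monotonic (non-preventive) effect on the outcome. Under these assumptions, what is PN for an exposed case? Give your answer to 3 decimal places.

PN ≈ 0.617

Under exogeneity and monotonicity, PN = (RR − 1) / RR = 1 − 1/RR.
PN = (2.61 − 1) / 2.61 = 1.61 / 2.61 ≈ 0.6169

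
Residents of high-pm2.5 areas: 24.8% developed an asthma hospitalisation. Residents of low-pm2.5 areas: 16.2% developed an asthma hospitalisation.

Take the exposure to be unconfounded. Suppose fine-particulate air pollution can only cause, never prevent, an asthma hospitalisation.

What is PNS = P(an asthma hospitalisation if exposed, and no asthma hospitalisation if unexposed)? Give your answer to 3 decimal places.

p₁ = 0.248, p₀ = 0.162.
Under exogeneity and monotonicity, PNS = p₁ − p₀.
PNS = 0.248 − 0.162 = 0.086

PNS ≈ 0.086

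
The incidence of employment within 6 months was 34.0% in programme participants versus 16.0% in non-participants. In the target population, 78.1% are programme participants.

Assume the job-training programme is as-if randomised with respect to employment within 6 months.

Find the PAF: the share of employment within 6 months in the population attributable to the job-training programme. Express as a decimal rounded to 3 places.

PAF ≈ 0.468

p₁ = 0.34, p₀ = 0.16.
Overall risk P(Y=1) = π·p₁ + (1−π)·p₀ = 0.781×0.34 + 0.219×0.16 = 0.30058.
Under exogeneity, PAF = [P(Y=1) − p₀] / P(Y=1).
PAF = (0.30058 − 0.16) / 0.30058 ≈ 0.4677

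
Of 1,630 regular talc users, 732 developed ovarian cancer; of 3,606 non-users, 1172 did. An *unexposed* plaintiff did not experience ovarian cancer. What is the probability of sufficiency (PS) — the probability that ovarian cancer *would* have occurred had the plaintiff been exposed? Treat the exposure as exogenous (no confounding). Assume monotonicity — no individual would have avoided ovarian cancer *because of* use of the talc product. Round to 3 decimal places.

PS ≈ 0.184

p₁ = P(outcome | exposed) = 732/1630 = 0.44908
p₀ = P(outcome | unexposed) = 1172/3606 = 0.32501
Under exogeneity and monotonicity, PS = (p₁ − p₀) / (1 − p₀).
PS = (0.44908 − 0.32501) / (1 − 0.32501) = 0.12407 / 0.67499 ≈ 0.1838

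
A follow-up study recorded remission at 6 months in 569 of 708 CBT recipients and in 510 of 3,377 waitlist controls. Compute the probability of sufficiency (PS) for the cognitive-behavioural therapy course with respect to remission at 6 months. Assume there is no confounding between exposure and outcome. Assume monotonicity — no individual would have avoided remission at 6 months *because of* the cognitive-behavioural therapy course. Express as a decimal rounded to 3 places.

p₁ = P(outcome | exposed) = 569/708 = 0.80367
p₀ = P(outcome | unexposed) = 510/3377 = 0.15102
Under exogeneity and monotonicity, PS = (p₁ − p₀) / (1 − p₀).
PS = (0.80367 − 0.15102) / (1 − 0.15102) = 0.65265 / 0.84898 ≈ 0.7687

PS ≈ 0.769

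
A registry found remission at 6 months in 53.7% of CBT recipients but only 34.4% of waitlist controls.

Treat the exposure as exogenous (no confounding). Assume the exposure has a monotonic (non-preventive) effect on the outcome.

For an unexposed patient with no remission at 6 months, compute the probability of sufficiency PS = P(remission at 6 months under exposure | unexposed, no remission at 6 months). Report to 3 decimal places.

PS ≈ 0.294

p₁ = 0.537, p₀ = 0.344.
Under exogeneity and monotonicity, PS = (p₁ − p₀) / (1 − p₀).
PS = (0.537 − 0.344) / (1 − 0.344) = 0.193 / 0.656 ≈ 0.2942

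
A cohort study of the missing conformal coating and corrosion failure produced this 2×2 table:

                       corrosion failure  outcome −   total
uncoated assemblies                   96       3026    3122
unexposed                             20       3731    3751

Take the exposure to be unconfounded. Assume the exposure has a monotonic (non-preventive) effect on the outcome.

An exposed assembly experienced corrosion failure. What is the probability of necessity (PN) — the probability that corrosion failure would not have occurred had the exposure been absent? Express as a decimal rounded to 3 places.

p₁ = P(outcome | exposed) = 96/3122 = 0.03075
p₀ = P(outcome | unexposed) = 20/3751 = 0.0053319
Under exogeneity and monotonicity, PN = (p₁ − p₀)/p₁.
PN = (0.03075 − 0.0053319) / 0.03075 ≈ 0.8266

PN ≈ 0.827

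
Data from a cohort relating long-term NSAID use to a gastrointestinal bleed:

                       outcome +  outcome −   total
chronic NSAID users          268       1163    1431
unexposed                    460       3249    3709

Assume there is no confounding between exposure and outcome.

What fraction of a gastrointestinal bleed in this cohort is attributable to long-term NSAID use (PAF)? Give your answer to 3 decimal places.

p₁ = P(outcome | exposed) = 268/1431 = 0.18728
p₀ = P(outcome | unexposed) = 460/3709 = 0.12402
Exposure prevalence π = 1431/5140 = 0.2784; overall risk P(Y=1) = 0.14163.
Under exogeneity, PAF = [P(Y=1) − p₀]/P(Y=1).
PAF = (0.14163 − 0.12402) / 0.14163 ≈ 0.1243

PAF ≈ 0.124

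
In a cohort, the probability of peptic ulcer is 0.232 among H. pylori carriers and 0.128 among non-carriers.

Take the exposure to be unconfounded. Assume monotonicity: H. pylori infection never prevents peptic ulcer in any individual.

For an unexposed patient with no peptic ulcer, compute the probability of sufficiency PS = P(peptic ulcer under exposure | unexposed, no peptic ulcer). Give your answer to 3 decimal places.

PS ≈ 0.119

Let p₁ = 0.232, p₀ = 0.128.
Under exogeneity and monotonicity, PS = (p₁ − p₀) / (1 − p₀).
PS = (0.232 − 0.128) / (1 − 0.128) = 0.104 / 0.872 ≈ 0.1193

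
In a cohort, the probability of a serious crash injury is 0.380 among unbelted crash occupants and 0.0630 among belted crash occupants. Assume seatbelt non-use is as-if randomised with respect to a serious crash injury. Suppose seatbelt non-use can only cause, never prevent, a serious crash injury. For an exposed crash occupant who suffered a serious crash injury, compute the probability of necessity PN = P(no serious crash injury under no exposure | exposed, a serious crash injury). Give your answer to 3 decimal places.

PN ≈ 0.834

Let p₁ = 0.38, p₀ = 0.063.
Under exogeneity and monotonicity, PN = (p₁ − p₀) / p₁.
PN = (0.38 − 0.063) / 0.38 = 0.317 / 0.38 ≈ 0.8342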